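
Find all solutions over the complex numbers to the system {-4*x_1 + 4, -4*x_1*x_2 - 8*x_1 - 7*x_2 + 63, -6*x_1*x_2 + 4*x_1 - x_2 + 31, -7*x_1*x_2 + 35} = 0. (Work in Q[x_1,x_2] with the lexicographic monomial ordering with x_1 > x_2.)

{(1, 5)}

Compute a lex Gröbner basis by Buchberger's algorithm.
f_1 = -4*x_1 + 4, LT = x_1.
f_2 = -4*x_1*x_2 - 8*x_1 - 7*x_2 + 63, LT = x_1*x_2.
f_3 = -6*x_1*x_2 + 4*x_1 - x_2 + 31, LT = x_1*x_2.
f_4 = -7*x_1*x_2 + 35, LT = x_1*x_2.

S(f_1,f_2): lcm = x_1*x_2. S = -2*x_1 - 11/4*x_2 + 63/4.
  leading term x_1: subtract (1/2)·f_1 from -2*x_1 - 11/4*x_2 + 63/4 → -11/4*x_2 + 55/4
  leading term x_2: no divisor's leading term divides it; move -11/4*x_2 to the remainder.
  leading term 1: no divisor's leading term divides it; move 55/4 to the remainder.
  remainder -11/4*x_2 + 55/4 ≠ 0; add h_5 = -11/4*x_2 + 55/4 to the basis.

The other S-polynomials (S(f_1,f_3), S(f_1,f_4), S(f_2,f_3), S(f_2,f_4), S(f_3,f_4), S(f_1,h_5), S(f_2,h_5), S(f_3,h_5), S(f_4,h_5)) all reduce to 0 modulo the current basis, so we have a Gröbner basis.
Inter-reduce: drop elements whose leading term is divisible by another's, tail-reduce, and make monic.
Reduced Gröbner basis: {x_1 - 1, x_2 - 5}.

From the last basis element, x_2 - 5 = 0, so x_2 takes values in {5}. Each choice, substituted upward through the basis, yields the corresponding point(s) of the solution set.
  x_2 = 5: the earlier basis element becomes x_1 - 1 = 0, giving x_1 = 1 — point (1, 5).
Check: every point annihilates each of the original generators.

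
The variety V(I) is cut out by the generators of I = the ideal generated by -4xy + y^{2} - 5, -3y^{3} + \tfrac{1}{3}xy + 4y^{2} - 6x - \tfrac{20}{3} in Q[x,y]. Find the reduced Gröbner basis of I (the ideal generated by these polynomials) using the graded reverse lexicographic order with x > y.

G = {y^{3} - \tfrac{49}{36}y^{2} + 2x + \tfrac{85}{36}, x^{2} - \tfrac{11}{16}y^{2} + \tfrac{85}{72}x + \tfrac{5}{9}y + \tfrac{5}{16}, xy - \tfrac{1}{4}y^{2} + \tfrac{5}{4}}

This is the nonlinear analogue of row-reducing a linear system.

f_1 = -4xy + y^{2} - 5, LT = xy.
f_2 = -3y^{3} + \tfrac{1}{3}xy + 4y^{2} - 6x - \tfrac{20}{3}, LT = y^{3}.

S(f_1,f_2): lcm = xy^{3}. S = -\tfrac{1}{4}y^{4} + \tfrac{1}{9}x^{2}y + \tfrac{4}{3}xy^{2} - 2x^{2} + \tfrac{5}{4}y^{2} - \tfrac{20}{9}x.
  leading term y^{4}: subtract (\tfrac{1}{12}y)·f_2 from -\tfrac{1}{4}y^{4} + \tfrac{1}{9}x^{2}y + \tfrac{4}{3}xy^{2} - 2x^{2} + \tfrac{5}{4}y^{2} - \tfrac{20}{9}x → \tfrac{1}{9}x^{2}y + \tfrac{47}{36}xy^{2} - \tfrac{1}{3}y^{3} - 2x^{2} + \tfrac{1}{2}xy + \tfrac{5}{4}y^{2} - \tfrac{20}{9}x + \tfrac{5}{9}y
  leading term x^{2}y: subtract (-\tfrac{1}{36}x)·f_1 from \tfrac{1}{9}x^{2}y + \tfrac{47}{36}xy^{2} - \tfrac{1}{3}y^{3} - 2x^{2} + \tfrac{1}{2}xy + \tfrac{5}{4}y^{2} - \tfrac{20}{9}x + \tfrac{5}{9}y → \tfrac{4}{3}xy^{2} - \tfrac{1}{3}y^{3} - 2x^{2} + \tfrac{1}{2}xy + \tfrac{5}{4}y^{2} - \tfrac{85}{36}x + \tfrac{5}{9}y
  leading term xy^{2}: subtract (-\tfrac{1}{3}y)·f_1 from \tfrac{4}{3}xy^{2} - \tfrac{1}{3}y^{3} - 2x^{2} + \tfrac{1}{2}xy + \tfrac{5}{4}y^{2} - \tfrac{85}{36}x + \tfrac{5}{9}y → -2x^{2} + \tfrac{1}{2}xy + \tfrac{5}{4}y^{2} - \tfrac{85}{36}x - \tfrac{10}{9}y
  leading term x^{2}: no divisor's leading term divides it; move -2x^{2} to the remainder.
  leading term xy: subtract (-\tfrac{1}{8})·f_1 from \tfrac{1}{2}xy + \tfrac{5}{4}y^{2} - \tfrac{85}{36}x - \tfrac{10}{9}y → \tfrac{11}{8}y^{2} - \tfrac{85}{36}x - \tfrac{10}{9}y - \tfrac{5}{8}
  leading term y^{2}: no divisor's leading term divides it; move \tfrac{11}{8}y^{2} to the remainder.
  leading term x: no divisor's leading term divides it; move -\tfrac{85}{36}x to the remainder.
  leading term y: no divisor's leading term divides it; move -\tfrac{10}{9}y to the remainder.
  leading term 1: no divisor's leading term divides it; move -\tfrac{5}{8} to the remainder.
  remainder -2x^{2} + \tfrac{11}{8}y^{2} - \tfrac{85}{36}x - \tfrac{10}{9}y - \tfrac{5}{8} ≠ 0; add g_3 = -2x^{2} + \tfrac{11}{8}y^{2} - \tfrac{85}{36}x - \tfrac{10}{9}y - \tfrac{5}{8} to the basis.

S(f_1,g_3): lcm = x^{2}y. S = -\tfrac{1}{4}xy^{2} + \tfrac{11}{16}y^{3} - \tfrac{85}{72}xy - \tfrac{5}{9}y^{2} + \tfrac{5}{4}x - \tfrac{5}{16}y.
  leading term xy^{2}: subtract (\tfrac{1}{16}y)·f_1 from -\tfrac{1}{4}xy^{2} + \tfrac{11}{16}y^{3} - \tfrac{85}{72}xy - \tfrac{5}{9}y^{2} + \tfrac{5}{4}x - \tfrac{5}{16}y → \tfrac{5}{8}y^{3} - \tfrac{85}{72}xy - \tfrac{5}{9}y^{2} + \tfrac{5}{4}x
  leading term y^{3}: subtract (-\tfrac{5}{24})·f_2 from \tfrac{5}{8}y^{3} - \tfrac{85}{72}xy - \tfrac{5}{9}y^{2} + \tfrac{5}{4}x → -\tfrac{10}{9}xy + \tfrac{5}{18}y^{2} - \tfrac{25}{18}
  leading term xy: subtract (\tfrac{5}{18})·f_1 from -\tfrac{10}{9}xy + \tfrac{5}{18}y^{2} - \tfrac{25}{18} → 0
  remainder 0.

S(f_2,g_3): leading monomials are coprime, so the S-polynomial reduces to 0 (Buchberger's first criterion).
Every S-polynomial of the final basis reduces to 0, so we have a Gröbner basis.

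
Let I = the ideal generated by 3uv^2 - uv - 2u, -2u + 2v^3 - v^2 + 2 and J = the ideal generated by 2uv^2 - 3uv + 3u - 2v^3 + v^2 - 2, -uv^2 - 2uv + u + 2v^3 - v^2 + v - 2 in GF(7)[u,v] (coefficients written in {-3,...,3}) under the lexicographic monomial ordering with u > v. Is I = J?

No, the ideals differ.

For a fixed monomial order, each ideal has a unique reduced Gröbner basis; comparing bases decides equality.
Buchberger on the first generating set:
f_1 = 3uv^2 - uv - 2u, LT = uv^2.
f_2 = -2u + 2v^3 - v^2 + 2, LT = u.

S(f_1,f_2): lcm = uv^2. S = 2uv - 3u + v^5 + 3v^4 + v^2.
  leading term uv: subtract (-v)·f_2 from 2uv - 3u + v^5 + 3v^4 + v^2 → -3u + v^5 - 2v^4 - v^3 + v^2 + 2v
  leading term u: subtract (-2)·f_2 from -3u + v^5 - 2v^4 - v^3 + v^2 + 2v → v^5 - 2v^4 + 3v^3 - v^2 + 2v - 3
  leading term v^5: no divisor's leading term divides it; move v^5 to the remainder.
  leading term v^4: no divisor's leading term divides it; move -2v^4 to the remainder.
  leading term v^3: no divisor's leading term divides it; move 3v^3 to the remainder.
  leading term v^2: no divisor's leading term divides it; move -v^2 to the remainder.
  leading term v: no divisor's leading term divides it; move 2v to the remainder.
  leading term 1: no divisor's leading term divides it; move -3 to the remainder.
  remainder v^5 - 2v^4 + 3v^3 - v^2 + 2v - 3 ≠ 0; add g_3 = v^5 - 2v^4 + 3v^3 - v^2 + 2v - 3 to the basis.

S(f_1,g_3): lcm = uv^5. S = -3uv^4 + uv^3 + uv^2 - 2uv + 3u.
  leading term uv^4: subtract (-v^2)·f_1 from -3uv^4 + uv^3 + uv^2 - 2uv + 3u → -uv^2 - 2uv + 3u
  leading term uv^2: subtract (2)·f_1 from -uv^2 - 2uv + 3u → 0
  remainder 0.

S(f_2,g_3): leading monomials are coprime, so the S-polynomial reduces to 0 (Buchberger's first criterion).
Every S-polynomial of the final basis reduces to 0, so we have a Gröbner basis.
Inter-reduce: drop elements whose leading term is divisible by another's, tail-reduce, and make monic.
Reduced Gröbner basis: {u - v^3 - 3v^2 - 1, v^5 - 2v^4 + 3v^3 - v^2 + 2v - 3}.

Buchberger on the second generating set:
h_1 = 2uv^2 - 3uv + 3u - 2v^3 + v^2 - 2, LT = uv^2.
h_2 = -uv^2 - 2uv + u + 2v^3 - v^2 + v - 2, LT = uv^2.

S(h_1,h_2): lcm = uv^2. S = -u + v^3 + 3v^2 + v - 3.
  leading term u: no divisor's leading term divides it; move -u to the remainder.
  leading term v^3: no divisor's leading term divides it; move v^3 to the remainder.
  leading term v^2: no divisor's leading term divides it; move 3v^2 to the remainder.
  leading term v: no divisor's leading term divides it; move v to the remainder.
  leading term 1: no divisor's leading term divides it; move -3 to the remainder.
  remainder -u + v^3 + 3v^2 + v - 3 ≠ 0; add k_3 = -u + v^3 + 3v^2 + v - 3 to the basis.

S(h_1,k_3): lcm = uv^2. S = 2uv - 2u + v^5 + 3v^4 + v^2 - 1.
  leading term uv: subtract (-2v)·k_3 from 2uv - 2u + v^5 + 3v^4 + v^2 - 1 → -2u + v^5 - 2v^4 - v^3 + 3v^2 + v - 1
  leading term u: subtract (2)·k_3 from -2u + v^5 - 2v^4 - v^3 + 3v^2 + v - 1 → v^5 - 2v^4 - 3v^3 - 3v^2 - v - 2
  leading term v^5: no divisor's leading term divides it; move v^5 to the remainder.
  leading term v^4: no divisor's leading term divides it; move -2v^4 to the remainder.
  leading term v^3: no divisor's leading term divides it; move -3v^3 to the remainder.
  leading term v^2: no divisor's leading term divides it; move -3v^2 to the remainder.
  leading term v: no divisor's leading term divides it; move -v to the remainder.
  leading term 1: no divisor's leading term divides it; move -2 to the remainder.
  remainder v^5 - 2v^4 - 3v^3 - 3v^2 - v - 2 ≠ 0; add k_4 = v^5 - 2v^4 - 3v^3 - 3v^2 - v - 2 to the basis.

S(h_2,k_3): lcm = uv^2. S = 2uv - u + v^5 + 3v^4 - v^3 - 2v^2 - v + 2.
  leading term uv: subtract (-2v)·k_3 from 2uv - u + v^5 + 3v^4 - v^3 - 2v^2 - v + 2 → -u + v^5 - 2v^4 - 2v^3 + 2
  leading term u: subtract (1)·k_3 from -u + v^5 - 2v^4 - 2v^3 + 2 → v^5 - 2v^4 - 3v^3 - 3v^2 - v - 2
  leading term v^5: subtract (1)·k_4 from v^5 - 2v^4 - 3v^3 - 3v^2 - v - 2 → 0
  remainder 0.

S(h_1,k_4): lcm = uv^5. S = -3uv^4 + uv^3 + 3uv^2 + uv + 2u - v^6 - 3v^5 - v^3.
  leading term uv^4: subtract (2v^2)·h_1 from -3uv^4 + uv^3 + 3uv^2 + uv + 2u - v^6 - 3v^5 - v^3 → -3uv^2 + uv + 2u - v^6 + v^5 - 2v^4 - v^3 - 3v^2
  leading term uv^2: subtract (2)·h_1 from -3uv^2 + uv + 2u - v^6 + v^5 - 2v^4 - v^3 - 3v^2 → 3u - v^6 + v^5 - 2v^4 + 3v^3 + 2v^2 - 3
  leading term u: subtract (-3)·k_3 from 3u - v^6 + v^5 - 2v^4 + 3v^3 + 2v^2 - 3 → -v^6 + v^5 - 2v^4 - v^3 - 3v^2 + 3v + 2
  leading term v^6: subtract (-v)·k_4 from -v^6 + v^5 - 2v^4 - v^3 - 3v^2 + 3v + 2 → -v^5 + 2v^4 + 3v^3 + 3v^2 + v + 2
  leading term v^5: subtract (-1)·k_4 from -v^5 + 2v^4 + 3v^3 + 3v^2 + v + 2 → 0
  remainder 0.

S(h_2,k_4): lcm = uv^5. S = -3uv^4 + 2uv^3 + 3uv^2 + uv + 2u - 2v^6 + v^5 - v^4 + 2v^3.
  leading term uv^4: subtract (2v^2)·h_1 from -3uv^4 + 2uv^3 + 3uv^2 + uv + 2u - 2v^6 + v^5 - v^4 + 2v^3 → uv^3 - 3uv^2 + uv + 2u - 2v^6 - 2v^5 - 3v^4 + 2v^3 - 3v^2
  leading term uv^3: subtract (-3v)·h_1 from uv^3 - 3uv^2 + uv + 2u - 2v^6 - 2v^5 - 3v^4 + 2v^3 - 3v^2 → 2uv^2 + 3uv + 2u - 2v^6 - 2v^5 - 2v^4 - 2v^3 - 3v^2 + v
  leading term uv^2: subtract (1)·h_1 from 2uv^2 + 3uv + 2u - 2v^6 - 2v^5 - 2v^4 - 2v^3 - 3v^2 + v → -uv - u - 2v^6 - 2v^5 - 2v^4 + 3v^2 + v + 2
  leading term uv: subtract (v)·k_3 from -uv - u - 2v^6 - 2v^5 - 2v^4 + 3v^2 + v + 2 → -u - 2v^6 - 2v^5 - 3v^4 - 3v^3 + 2v^2 - 3v + 2
  leading term u: subtract (1)·k_3 from -u - 2v^6 - 2v^5 - 3v^4 - 3v^3 + 2v^2 - 3v + 2 → -2v^6 - 2v^5 - 3v^4 + 3v^3 - v^2 + 3v - 2
  leading term v^6: subtract (-2v)·k_4 from -2v^6 - 2v^5 - 3v^4 + 3v^3 - v^2 + 3v - 2 → v^5 - 2v^4 - 3v^3 - 3v^2 - v - 2
  leading term v^5: subtract (1)·k_4 from v^5 - 2v^4 - 3v^3 - 3v^2 - v - 2 → 0
  remainder 0.

S(k_3,k_4): leading monomials are coprime, so the S-polynomial reduces to 0 (Buchberger's first criterion).
Every S-polynomial of the final basis reduces to 0, so we have a Gröbner basis.
Inter-reduce: drop elements whose leading term is divisible by another's, tail-reduce, and make monic.
Reduced Gröbner basis: {u - v^3 - 3v^2 - v + 3, v^5 - 2v^4 - 3v^3 - 3v^2 - v - 2}.

The bases are distinct; the ideals are different.
The same test decides containment: I ⊆ J iff every generator of I reduces to 0 modulo a Gröbner basis of J.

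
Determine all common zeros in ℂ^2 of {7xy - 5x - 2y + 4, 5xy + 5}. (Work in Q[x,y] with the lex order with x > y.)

{(2/5, -5/2), (-1, 1)}

Compute a lex Gröbner basis by Buchberger's algorithm.
f_1 = 7xy - 5x - 2y + 4, LT = xy.
f_2 = 5xy + 5, LT = xy.

S(f_1,f_2): lcm = xy. S = -\tfrac{5}{7}x - \tfrac{2}{7}y - \tfrac{3}{7}.
  leading term x: no divisor's leading term divides it; move -\tfrac{5}{7}x to the remainder.
  leading term y: no divisor's leading term divides it; move -\tfrac{2}{7}y to the remainder.
  leading term 1: no divisor's leading term divides it; move -\tfrac{3}{7} to the remainder.
  remainder -\tfrac{5}{7}x - \tfrac{2}{7}y - \tfrac{3}{7} ≠ 0; add h_3 = -\tfrac{5}{7}x - \tfrac{2}{7}y - \tfrac{3}{7} to the basis.

S(f_1,h_3): lcm = xy. S = -\tfrac{5}{7}x - \tfrac{2}{5}y^{2} - \tfrac{31}{35}y + \tfrac{4}{7}.
  leading term x: subtract (1)·h_3 from -\tfrac{5}{7}x - \tfrac{2}{5}y^{2} - \tfrac{31}{35}y + \tfrac{4}{7} → -\tfrac{2}{5}y^{2} - \tfrac{3}{5}y + 1
  leading term y^{2}: no divisor's leading term divides it; move -\tfrac{2}{5}y^{2} to the remainder.
  leading term y: no divisor's leading term divides it; move -\tfrac{3}{5}y to the remainder.
  leading term 1: no divisor's leading term divides it; move 1 to the remainder.
  remainder -\tfrac{2}{5}y^{2} - \tfrac{3}{5}y + 1 ≠ 0; add h_4 = -\tfrac{2}{5}y^{2} - \tfrac{3}{5}y + 1 to the basis.

S(f_2,h_3): lcm = xy. S = -\tfrac{2}{5}y^{2} - \tfrac{3}{5}y + 1.
  leading term y^{2}: subtract (1)·h_4 from -\tfrac{2}{5}y^{2} - \tfrac{3}{5}y + 1 → 0
  remainder 0.

S(f_1,h_4): lcm = xy^{2}. S = -\tfrac{31}{14}xy + \tfrac{5}{2}x - \tfrac{2}{7}y^{2} + \tfrac{4}{7}y.
  leading term xy: subtract (-\tfrac{31}{98})·f_1 from -\tfrac{31}{14}xy + \tfrac{5}{2}x - \tfrac{2}{7}y^{2} + \tfrac{4}{7}y → \tfrac{45}{49}x - \tfrac{2}{7}y^{2} - \tfrac{3}{49}y + \tfrac{62}{49}
  leading term x: subtract (-\tfrac{9}{7})·h_3 from \tfrac{45}{49}x - \tfrac{2}{7}y^{2} - \tfrac{3}{49}y + \tfrac{62}{49} → -\tfrac{2}{7}y^{2} - \tfrac{3}{7}y + \tfrac{5}{7}
  leading term y^{2}: subtract (\tfrac{5}{7})·h_4 from -\tfrac{2}{7}y^{2} - \tfrac{3}{7}y + \tfrac{5}{7} → 0
  remainder 0.

S(f_2,h_4): lcm = xy^{2}. S = -\tfrac{3}{2}xy + \tfrac{5}{2}x + y.
  leading term xy: subtract (-\tfrac{3}{14})·f_1 from -\tfrac{3}{2}xy + \tfrac{5}{2}x + y → \tfrac{10}{7}x + \tfrac{4}{7}y + \tfrac{6}{7}
  leading term x: subtract (-2)·h_3 from \tfrac{10}{7}x + \tfrac{4}{7}y + \tfrac{6}{7} → 0
  remainder 0.

S(h_3,h_4): leading monomials are coprime, so the S-polynomial reduces to 0 (Buchberger's first criterion).
Every S-polynomial of the final basis reduces to 0, so we have a Gröbner basis.
Inter-reduce: drop elements whose leading term is divisible by another's, tail-reduce, and make monic.
Reduced Gröbner basis: {x + \tfrac{2}{5}y + \tfrac{3}{5}, y^{2} + \tfrac{3}{2}y - \tfrac{5}{2}}.

The lex basis is triangular: the last element involves only y. Solving y^{2} + \tfrac{3}{2}y - \tfrac{5}{2} = 0 gives y ∈ {-5/2, 1}; substituting each value into the earlier elements determines the remaining variables.
  y = -5/2: the earlier basis element becomes x - \tfrac{2}{5} = 0, giving x = 2/5 — point (2/5, -5/2).
  y = 1: the earlier basis element becomes x + 1 = 0, giving x = -1 — point (-1, 1).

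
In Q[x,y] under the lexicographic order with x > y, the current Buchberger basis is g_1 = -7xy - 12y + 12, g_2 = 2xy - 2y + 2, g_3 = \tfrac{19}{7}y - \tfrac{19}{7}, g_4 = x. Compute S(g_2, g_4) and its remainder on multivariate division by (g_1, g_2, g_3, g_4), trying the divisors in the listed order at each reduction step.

lcm(LM(g_2), LM(g_4)) = xy.
S = (lcm/LT(g_2))·g_2 − (lcm/LT(g_4))·g_4 = -y + 1.
Reduce S modulo (g_1, g_2, g_3, g_4) in that order:
  leading term y: subtract (-\tfrac{7}{19})·g_3 from -y + 1 → 0
The remainder is 0, so this S-polynomial contributes no new basis element.
This is the inner loop of Buchberger's algorithm — each nonzero remainder becomes a new basis element.

S(g_2, g_4) = -y + 1; remainder on division = 0.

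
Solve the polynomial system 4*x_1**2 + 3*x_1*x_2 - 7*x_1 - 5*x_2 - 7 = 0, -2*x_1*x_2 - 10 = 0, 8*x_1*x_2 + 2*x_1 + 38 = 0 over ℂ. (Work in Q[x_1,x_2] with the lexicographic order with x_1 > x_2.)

{(1, -5)}

Compute a lex Gröbner basis by Buchberger's algorithm.
f_1 = 4*x_1**2 + 3*x_1*x_2 - 7*x_1 - 5*x_2 - 7, LT = x_1**2.
f_2 = -2*x_1*x_2 - 10, LT = x_1*x_2.
f_3 = 8*x_1*x_2 + 2*x_1 + 38, LT = x_1*x_2.

S(f_1,f_2): lcm = x_1**2*x_2. S = 3/4*x_1*x_2**2 - 7/4*x_1*x_2 - 5*x_1 - 5/4*x_2**2 - 7/4*x_2.
  leading term x_1*x_2**2: subtract (-3/8*x_2)·f_2 from 3/4*x_1*x_2**2 - 7/4*x_1*x_2 - 5*x_1 - 5/4*x_2**2 - 7/4*x_2 → -7/4*x_1*x_2 - 5*x_1 - 5/4*x_2**2 - 11/2*x_2
  leading term x_1*x_2: subtract (7/8)·f_2 from -7/4*x_1*x_2 - 5*x_1 - 5/4*x_2**2 - 11/2*x_2 → -5*x_1 - 5/4*x_2**2 - 11/2*x_2 + 35/4
  leading term x_1: no divisor's leading term divides it; move -5*x_1 to the remainder.
  leading term x_2**2: no divisor's leading term divides it; move -5/4*x_2**2 to the remainder.
  leading term x_2: no divisor's leading term divides it; move -11/2*x_2 to the remainder.
  leading term 1: no divisor's leading term divides it; move 35/4 to the remainder.
  remainder -5*x_1 - 5/4*x_2**2 - 11/2*x_2 + 35/4 ≠ 0; add h_4 = -5*x_1 - 5/4*x_2**2 - 11/2*x_2 + 35/4 to the basis.

S(f_1,f_3): lcm = x_1**2*x_2. S = -1/4*x_1**2 + 3/4*x_1*x_2**2 - 7/4*x_1*x_2 - 19/4*x_1 - 5/4*x_2**2 - 7/4*x_2.
  leading term x_1**2: subtract (-1/16)·f_1 from -1/4*x_1**2 + 3/4*x_1*x_2**2 - 7/4*x_1*x_2 - 19/4*x_1 - 5/4*x_2**2 - 7/4*x_2 → 3/4*x_1*x_2**2 - 25/16*x_1*x_2 - 83/16*x_1 - 5/4*x_2**2 - 33/16*x_2 - 7/16
  leading term x_1*x_2**2: subtract (-3/8*x_2)·f_2 from 3/4*x_1*x_2**2 - 25/16*x_1*x_2 - 83/16*x_1 - 5/4*x_2**2 - 33/16*x_2 - 7/16 → -25/16*x_1*x_2 - 83/16*x_1 - 5/4*x_2**2 - 93/16*x_2 - 7/16
  leading term x_1*x_2: subtract (25/32)·f_2 from -25/16*x_1*x_2 - 83/16*x_1 - 5/4*x_2**2 - 93/16*x_2 - 7/16 → -83/16*x_1 - 5/4*x_2**2 - 93/16*x_2 + 59/8
  leading term x_1: subtract (83/80)·h_4 from -83/16*x_1 - 5/4*x_2**2 - 93/16*x_2 + 59/8 → 3/64*x_2**2 - 17/160*x_2 - 109/64
  leading term x_2**2: no divisor's leading term divides it; move 3/64*x_2**2 to the remainder.
  leading term x_2: no divisor's leading term divides it; move -17/160*x_2 to the remainder.
  leading term 1: no divisor's leading term divides it; move -109/64 to the remainder.
  remainder 3/64*x_2**2 - 17/160*x_2 - 109/64 ≠ 0; add h_5 = 3/64*x_2**2 - 17/160*x_2 - 109/64 to the basis.

S(f_2,f_3): lcm = x_1*x_2. S = -1/4*x_1 + 1/4.
  leading term x_1: subtract (1/20)·h_4 from -1/4*x_1 + 1/4 → 1/16*x_2**2 + 11/40*x_2 - 3/16
  leading term x_2**2: subtract (4/3)·h_5 from 1/16*x_2**2 + 11/40*x_2 - 3/16 → 5/12*x_2 + 25/12
  leading term x_2: no divisor's leading term divides it; move 5/12*x_2 to the remainder.
  leading term 1: no divisor's leading term divides it; move 25/12 to the remainder.
  remainder 5/12*x_2 + 25/12 ≠ 0; add h_6 = 5/12*x_2 + 25/12 to the basis.

The other S-polynomials (S(f_1,h_4), S(f_2,h_4), S(f_3,h_4), S(f_1,h_5), S(f_2,h_5), S(f_3,h_5), S(h_4,h_5), S(f_1,h_6), S(f_2,h_6), S(f_3,h_6), S(h_4,h_6), S(h_5,h_6)) all reduce to 0 modulo the current basis, so we have a Gröbner basis.
Inter-reduce: drop elements whose leading term is divisible by another's, tail-reduce, and make monic.
Reduced Gröbner basis: {x_1 - 1, x_2 + 5}.

The lex basis is triangular: the last element involves only x_2. Solving x_2 + 5 = 0 gives x_2 ∈ {-5}; substituting each value into the earlier elements determines the remaining variables.
  x_2 = -5: the earlier basis element becomes x_1 - 1 = 0, giving x_1 = 1 — point (1, -5).
Check: every point annihilates each of the original generators.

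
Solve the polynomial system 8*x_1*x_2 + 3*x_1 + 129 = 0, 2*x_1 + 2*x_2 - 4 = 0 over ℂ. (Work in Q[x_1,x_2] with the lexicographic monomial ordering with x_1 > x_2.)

{(43/8, -27/8), (-3, 5)}

Compute a lex Gröbner basis by Buchberger's algorithm.
f_1 = 8*x_1*x_2 + 3*x_1 + 129, LT = x_1*x_2.
f_2 = 2*x_1 + 2*x_2 - 4, LT = x_1.

S(f_1,f_2): lcm = x_1*x_2. S = 3/8*x_1 - x_2**2 + 2*x_2 + 129/8.
  leading term x_1: subtract (3/16)·f_2 from 3/8*x_1 - x_2**2 + 2*x_2 + 129/8 → -x_2**2 + 13/8*x_2 + 135/8
  leading term x_2**2: no divisor's leading term divides it; move -x_2**2 to the remainder.
  leading term x_2: no divisor's leading term divides it; move 13/8*x_2 to the remainder.
  leading term 1: no divisor's leading term divides it; move 135/8 to the remainder.
  remainder -x_2**2 + 13/8*x_2 + 135/8 ≠ 0; add h_3 = -x_2**2 + 13/8*x_2 + 135/8 to the basis.

The other S-polynomials (S(f_1,h_3), S(f_2,h_3)) all reduce to 0 modulo the current basis, so we have a Gröbner basis.
Inter-reduce: drop elements whose leading term is divisible by another's, tail-reduce, and make monic.
Reduced Gröbner basis: {x_1 + x_2 - 2, x_2**2 - 13/8*x_2 - 135/8}.

Elimination: the polynomial x_2**2 - 13/8*x_2 - 135/8 lies in the elimination ideal for x_2, so x_2 ∈ {-27/8, 5}. For each such x_2, the remaining basis elements (now univariate) give the rest of the solution.
  x_2 = -27/8: the earlier basis element becomes x_1 - 43/8 = 0, giving x_1 = 43/8 — point (43/8, -27/8).
  x_2 = 5: the earlier basis element becomes x_1 + 3 = 0, giving x_1 = -3 — point (-3, 5).
Substituting each solution back into the original system confirms all equations vanish.
This is the nonlinear analogue of row-reducing a linear system.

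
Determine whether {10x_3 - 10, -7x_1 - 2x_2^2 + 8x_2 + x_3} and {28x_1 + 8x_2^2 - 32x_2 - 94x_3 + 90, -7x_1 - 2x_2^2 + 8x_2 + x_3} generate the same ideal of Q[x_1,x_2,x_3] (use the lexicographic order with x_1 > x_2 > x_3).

Since reduced Gröbner bases are canonical representatives of ideals under a given ordering, it suffices to compute and compare them.
Buchberger on the first generating set:
f_1 = 10x_3 - 10, LT = x_3.
f_2 = -7x_1 - 2x_2^2 + 8x_2 + x_3, LT = x_1.

The S-polynomials (S(f_1,f_2)) all reduce to 0 modulo the current basis, so we have a Gröbner basis.
Inter-reduce: drop elements whose leading term is divisible by another's, tail-reduce, and make monic.
Reduced Gröbner basis: {x_1 + 2/7x_2^2 - 8/7x_2 - 1/7, x_3 - 1}.

Buchberger on the second generating set:
h_1 = 28x_1 + 8x_2^2 - 32x_2 - 94x_3 + 90, LT = x_1.
h_2 = -7x_1 - 2x_2^2 + 8x_2 + x_3, LT = x_1.

S(h_1,h_2): lcm = x_1. S = -45/14x_3 + 45/14.
  leading term x_3: no divisor's leading term divides it; move -45/14x_3 to the remainder.
  leading term 1: no divisor's leading term divides it; move 45/14 to the remainder.
  remainder -45/14x_3 + 45/14 ≠ 0; add k_3 = -45/14x_3 + 45/14 to the basis.

The other S-polynomials (S(h_1,k_3), S(h_2,k_3)) all reduce to 0 modulo the current basis, so we have a Gröbner basis.
Inter-reduce: drop elements whose leading term is divisible by another's, tail-reduce, and make monic.
Reduced Gröbner basis: {x_1 + 2/7x_2^2 - 8/7x_2 - 1/7, x_3 - 1}.

Same reduced basis, so the two generating sets span the same ideal.

Yes, the ideals are equal.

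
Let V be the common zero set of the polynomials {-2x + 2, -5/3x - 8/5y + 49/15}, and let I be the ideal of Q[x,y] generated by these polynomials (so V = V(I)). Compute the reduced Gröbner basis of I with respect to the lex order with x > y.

f_1 = -2x + 2, LT = x.
f_2 = -5/3x - 8/5y + 49/15, LT = x.

S(f_1,f_2): lcm = x. S = -24/25y + 24/25.
  leading term y: no divisor's leading term divides it; move -24/25y to the remainder.
  leading term 1: no divisor's leading term divides it; move 24/25 to the remainder.
  remainder -24/25y + 24/25 ≠ 0; add g_3 = -24/25y + 24/25 to the basis.

S(f_1,g_3): leading monomials are coprime, so the S-polynomial reduces to 0 (Buchberger's first criterion).
S(f_2,g_3): leading monomials are coprime, so the S-polynomial reduces to 0 (Buchberger's first criterion).
Every S-polynomial of the final basis reduces to 0, so we have a Gröbner basis.
Inter-reduce: drop elements whose leading term is divisible by another's, tail-reduce, and make monic.

G = {x - 1, y - 1}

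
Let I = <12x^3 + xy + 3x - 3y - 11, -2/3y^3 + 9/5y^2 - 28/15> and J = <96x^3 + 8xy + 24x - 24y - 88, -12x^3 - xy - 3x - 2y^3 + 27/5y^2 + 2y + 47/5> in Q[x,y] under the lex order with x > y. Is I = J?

Two ideals are equal iff their reduced Gröbner bases coincide (the reduced basis is unique for a fixed ordering).
Buchberger on the first generating set:
f_1 = 12x^3 + xy + 3x - 3y - 11, LT = x^3.
f_2 = -2/3y^3 + 9/5y^2 - 28/15, LT = y^3.

The S-polynomials (S(f_1,f_2)) all reduce to 0 modulo the current basis, so we have a Gröbner basis.
Inter-reduce: drop elements whose leading term is divisible by another's, tail-reduce, and make monic.
Reduced Gröbner basis: {x^3 + 1/12xy + 1/4x - 1/4y - 11/12, y^3 - 27/10y^2 + 14/5}.

Buchberger on the second generating set:
h_1 = 96x^3 + 8xy + 24x - 24y - 88, LT = x^3.
h_2 = -12x^3 - xy - 3x - 2y^3 + 27/5y^2 + 2y + 47/5, LT = x^3.

S(h_1,h_2): lcm = x^3. S = -1/6y^3 + 9/20y^2 - 1/12y - 2/15.
  leading term y^3: no divisor's leading term divides it; move -1/6y^3 to the remainder.
  leading term y^2: no divisor's leading term divides it; move 9/20y^2 to the remainder.
  leading term y: no divisor's leading term divides it; move -1/12y to the remainder.
  leading term 1: no divisor's leading term divides it; move -2/15 to the remainder.
  remainder -1/6y^3 + 9/20y^2 - 1/12y - 2/15 ≠ 0; add k_3 = -1/6y^3 + 9/20y^2 - 1/12y - 2/15 to the basis.

The other S-polynomials (S(h_1,k_3), S(h_2,k_3)) all reduce to 0 modulo the current basis, so we have a Gröbner basis.
Inter-reduce: drop elements whose leading term is divisible by another's, tail-reduce, and make monic.
Reduced Gröbner basis: {x^3 + 1/12xy + 1/4x - 1/4y - 11/12, y^3 - 27/10y^2 + 1/2y + 4/5}.

The bases are distinct; the ideals are different.

No, the ideals differ.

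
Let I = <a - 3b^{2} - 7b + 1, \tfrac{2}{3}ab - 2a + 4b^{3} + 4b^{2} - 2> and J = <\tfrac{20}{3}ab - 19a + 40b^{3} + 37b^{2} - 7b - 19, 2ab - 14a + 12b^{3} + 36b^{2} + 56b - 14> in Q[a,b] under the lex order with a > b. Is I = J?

Yes, the ideals are equal.

For a fixed monomial order, each ideal has a unique reduced Gröbner basis; comparing bases decides equality.
Buchberger on the first generating set:
f_1 = a - 3b^{2} - 7b + 1, LT = a.
f_2 = \tfrac{2}{3}ab - 2a + 4b^{3} + 4b^{2} - 2, LT = ab.

S(f_1,f_2): lcm = ab. S = 3a - 9b^{3} - 13b^{2} + b + 3.
  reduce S modulo (f_1, f_2):
  remainder -9b^{3} - 4b^{2} + 22b ≠ 0; add g_3 = -9b^{3} - 4b^{2} + 22b to the basis.

The other S-polynomials (S(f_1,g_3), S(f_2,g_3)) all reduce to 0 modulo the current basis, so we have a Gröbner basis.
Inter-reduce: drop elements whose leading term is divisible by another's, tail-reduce, and make monic.
Reduced Gröbner basis: {a - 3b^{2} - 7b + 1, b^{3} + \tfrac{4}{9}b^{2} - \tfrac{22}{9}b}.

Buchberger on the second generating set:
h_1 = \tfrac{20}{3}ab - 19a + 40b^{3} + 37b^{2} - 7b - 19, LT = ab.
h_2 = 2ab - 14a + 12b^{3} + 36b^{2} + 56b - 14, LT = ab.

S(h_1,h_2): lcm = ab. S = \tfrac{83}{20}a - \tfrac{249}{20}b^{2} - \tfrac{581}{20}b + \tfrac{83}{20}.
  reduce S modulo (h_1, h_2):
  remainder \tfrac{83}{20}a - \tfrac{249}{20}b^{2} - \tfrac{581}{20}b + \tfrac{83}{20} ≠ 0; add k_3 = \tfrac{83}{20}a - \tfrac{249}{20}b^{2} - \tfrac{581}{20}b + \tfrac{83}{20} to the basis.

S(h_1,k_3): lcm = ab. S = -\tfrac{57}{20}a + 9b^{3} + \tfrac{251}{20}b^{2} - \tfrac{41}{20}b - \tfrac{57}{20}.
  reduce S modulo (h_1, h_2, k_3):
  remainder 9b^{3} + 4b^{2} - 22b ≠ 0; add k_4 = 9b^{3} + 4b^{2} - 22b to the basis.

The other S-polynomials (S(h_2,k_3), S(h_1,k_4), S(h_2,k_4), S(k_3,k_4)) all reduce to 0 modulo the current basis, so we have a Gröbner basis.
Inter-reduce: drop elements whose leading term is divisible by another's, tail-reduce, and make monic.
Reduced Gröbner basis: {a - 3b^{2} - 7b + 1, b^{3} + \tfrac{4}{9}b^{2} - \tfrac{22}{9}b}.

The two bases agree; hence the ideals are identical.
The same test decides containment: I ⊆ J iff every generator of I reduces to 0 modulo a Gröbner basis of J.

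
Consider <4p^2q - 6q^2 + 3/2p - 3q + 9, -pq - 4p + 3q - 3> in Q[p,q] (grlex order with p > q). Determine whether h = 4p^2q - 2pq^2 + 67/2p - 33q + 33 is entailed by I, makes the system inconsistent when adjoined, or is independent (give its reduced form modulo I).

First compute the reduced Gröbner basis of I by Buchberger's algorithm.
f_1 = 4p^2q - 6q^2 + 3/2p - 3q + 9, LT = p^2q.
f_2 = -pq - 4p + 3q - 3, LT = pq.

S(f_1,f_2): lcm = p^2q. S = -4p^2 + 3pq - 3/2q^2 - 21/8p - 3/4q + 9/4.
  leading term p^2: no divisor's leading term divides it; move -4p^2 to the remainder.
  leading term pq: subtract (-3)·f_2 from 3pq - 3/2q^2 - 21/8p - 3/4q + 9/4 → -3/2q^2 - 117/8p + 33/4q - 27/4
  leading term q^2: no divisor's leading term divides it; move -3/2q^2 to the remainder.
  leading term p: no divisor's leading term divides it; move -117/8p to the remainder.
  leading term q: no divisor's leading term divides it; move 33/4q to the remainder.
  leading term 1: no divisor's leading term divides it; move -27/4 to the remainder.
  remainder -4p^2 - 3/2q^2 - 117/8p + 33/4q - 27/4 ≠ 0; add k_3 = -4p^2 - 3/2q^2 - 117/8p + 33/4q - 27/4 to the basis.

S(f_1,k_3): lcm = p^2q. S = -3/8q^3 - 117/32pq + 9/16q^2 + 3/8p - 39/16q + 9/4.
  leading term q^3: no divisor's leading term divides it; move -3/8q^3 to the remainder.
  leading term pq: subtract (117/32)·f_2 from -117/32pq + 9/16q^2 + 3/8p - 39/16q + 9/4 → 9/16q^2 + 15p - 429/32q + 423/32
  leading term q^2: no divisor's leading term divides it; move 9/16q^2 to the remainder.
  leading term p: no divisor's leading term divides it; move 15p to the remainder.
  leading term q: no divisor's leading term divides it; move -429/32q to the remainder.
  leading term 1: no divisor's leading term divides it; move 423/32 to the remainder.
  remainder -3/8q^3 + 9/16q^2 + 15p - 429/32q + 423/32 ≠ 0; add k_4 = -3/8q^3 + 9/16q^2 + 15p - 429/32q + 423/32 to the basis.

S(f_2,k_3): lcm = p^2q. S = -3/8q^3 + 4p^2 - 213/32pq + 33/16q^2 + 3p - 27/16q.
  leading term q^3: subtract (1)·k_4 from -3/8q^3 + 4p^2 - 213/32pq + 33/16q^2 + 3p - 27/16q → 4p^2 - 213/32pq + 3/2q^2 - 12p + 375/32q - 423/32
  leading term p^2: subtract (-1)·k_3 from 4p^2 - 213/32pq + 3/2q^2 - 12p + 375/32q - 423/32 → -213/32pq - 213/8p + 639/32q - 639/32
  leading term pq: subtract (213/32)·f_2 from -213/32pq - 213/8p + 639/32q - 639/32 → 0
  remainder 0.

S(f_1,k_4): lcm = p^2q^3. S = 3/2p^2q^2 - 3/2q^4 + 40p^3 - 143/4p^2q + 3/8pq^2 - 3/4q^3 + 141/4p^2 + 9/4q^2.
  leading term p^2q^2: subtract (3/8q)·f_1 from 3/2p^2q^2 - 3/2q^4 + 40p^3 - 143/4p^2q + 3/8pq^2 - 3/4q^3 + 141/4p^2 + 9/4q^2 → -3/2q^4 + 40p^3 - 143/4p^2q + 3/8pq^2 + 3/2q^3 + 141/4p^2 - 9/16pq + 27/8q^2 - 27/8q
  leading term q^4: subtract (4q)·k_4 from -3/2q^4 + 40p^3 - 143/4p^2q + 3/8pq^2 + 3/2q^3 + 141/4p^2 - 9/16pq + 27/8q^2 - 27/8q → 40p^3 - 143/4p^2q + 3/8pq^2 - 3/4q^3 + 141/4p^2 - 969/16pq + 57q^2 - 225/4q
  leading term p^3: subtract (-10p)·k_3 from 40p^3 - 143/4p^2q + 3/8pq^2 - 3/4q^3 + 141/4p^2 - 969/16pq + 57q^2 - 225/4q → -143/4p^2q - 117/8pq^2 - 3/4q^3 - 111p^2 + 351/16pq + 57q^2 - 135/2p - 225/4q
  leading term p^2q: subtract (-143/16)·f_1 from -143/4p^2q - 117/8pq^2 - 3/4q^3 - 111p^2 + 351/16pq + 57q^2 - 135/2p - 225/4q → -117/8pq^2 - 3/4q^3 - 111p^2 + 351/16pq + 27/8q^2 - 1731/32p - 1329/16q + 1287/16
  leading term pq^2: subtract (117/8q)·f_2 from -117/8pq^2 - 3/4q^3 - 111p^2 + 351/16pq + 27/8q^2 - 1731/32p - 1329/16q + 1287/16 → -3/4q^3 - 111p^2 + 1287/16pq - 81/2q^2 - 1731/32p - 627/16q + 1287/16
  leading term q^3: subtract (2)·k_4 from -3/4q^3 - 111p^2 + 1287/16pq - 81/2q^2 - 1731/32p - 627/16q + 1287/16 → -111p^2 + 1287/16pq - 333/8q^2 - 2691/32p - 99/8q + 54
  leading term p^2: subtract (111/4)·k_3 from -111p^2 + 1287/16pq - 333/8q^2 - 2691/32p - 99/8q + 54 → 1287/16pq + 1287/4p - 3861/16q + 3861/16
  leading term pq: subtract (-1287/16)·f_2 from 1287/16pq + 1287/4p - 3861/16q + 3861/16 → 0
  remainder 0.

S(f_2,k_4): lcm = pq^3. S = 11/2pq^2 - 3q^3 + 40p^2 - 143/4pq + 3q^2 + 141/4p.
  leading term pq^2: subtract (-11/2q)·f_2 from 11/2pq^2 - 3q^3 + 40p^2 - 143/4pq + 3q^2 + 141/4p → -3q^3 + 40p^2 - 231/4pq + 39/2q^2 + 141/4p - 33/2q
  leading term q^3: subtract (8)·k_4 from -3q^3 + 40p^2 - 231/4pq + 39/2q^2 + 141/4p - 33/2q → 40p^2 - 231/4pq + 15q^2 - 339/4p + 363/4q - 423/4
  leading term p^2: subtract (-10)·k_3 from 40p^2 - 231/4pq + 15q^2 - 339/4p + 363/4q - 423/4 → -231/4pq - 231p + 693/4q - 693/4
  leading term pq: subtract (231/4)·f_2 from -231/4pq - 231p + 693/4q - 693/4 → 0
  remainder 0.

S(k_3,k_4): leading monomials are coprime, so the S-polynomial reduces to 0 (Buchberger's first criterion).
Every S-polynomial of the final basis reduces to 0, so we have a Gröbner basis.
Inter-reduce: drop elements whose leading term is divisible by another's, tail-reduce, and make monic.
Reduced Gröbner basis: {q^3 - 3/2q^2 - 40p + 143/4q - 141/4, p^2 + 3/8q^2 + 117/32p - 33/16q + 27/16, pq + 4p - 3q + 3}.
Label its elements g_1 = q^3 - 3/2q^2 - 40p + 143/4q - 141/4, g_2 = p^2 + 3/8q^2 + 117/32p - 33/16q + 27/16, g_3 = pq + 4p - 3q + 3.

Reduce h = 4p^2q - 2pq^2 + 67/2p - 33q + 33 modulo G:
  leading term p^2q: subtract (4q)·g_2 from 4p^2q - 2pq^2 + 67/2p - 33q + 33 → -2pq^2 - 3/2q^3 - 117/8pq + 33/4q^2 + 67/2p - 159/4q + 33
  leading term pq^2: subtract (-2q)·g_3 from -2pq^2 - 3/2q^3 - 117/8pq + 33/4q^2 + 67/2p - 159/4q + 33 → -3/2q^3 - 53/8pq + 9/4q^2 + 67/2p - 135/4q + 33
  leading term q^3: subtract (-3/2)·g_1 from -3/2q^3 - 53/8pq + 9/4q^2 + 67/2p - 135/4q + 33 → -53/8pq - 53/2p + 159/8q - 159/8
  leading term pq: subtract (-53/8)·g_3 from -53/8pq - 53/2p + 159/8q - 159/8 → 0
  normal form = 0.
Since the normal form is 0, h ∈ I.

4p^2q - 2pq^2 + 67/2p - 33q + 33 lies in I (it reduces to 0).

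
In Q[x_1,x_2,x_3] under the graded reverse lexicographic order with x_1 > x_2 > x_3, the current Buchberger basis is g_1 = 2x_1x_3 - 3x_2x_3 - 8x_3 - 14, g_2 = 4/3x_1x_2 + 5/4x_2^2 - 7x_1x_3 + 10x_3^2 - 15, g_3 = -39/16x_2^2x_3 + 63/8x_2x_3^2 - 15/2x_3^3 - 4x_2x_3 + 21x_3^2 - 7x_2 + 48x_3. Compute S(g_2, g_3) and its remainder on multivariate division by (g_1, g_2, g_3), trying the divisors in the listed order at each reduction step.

S(g_2, g_3) = 15/16x_2^3x_3 - 105/52x_1x_2x_3^2 - 40/13x_1x_3^3 + 15/2x_2x_3^3 - 64/39x_1x_2x_3 + 112/13x_1x_3^2 - 112/39x_1x_2 + 256/13x_1x_3 - 45/4x_2x_3; remainder on division = 0.

lcm(LM(g_2), LM(g_3)) = x_1x_2^2x_3.
S = (lcm/LT(g_2))·g_2 − (lcm/LT(g_3))·g_3 = 15/16x_2^3x_3 - 105/52x_1x_2x_3^2 - 40/13x_1x_3^3 + 15/2x_2x_3^3 - 64/39x_1x_2x_3 + 112/13x_1x_3^2 - 112/39x_1x_2 + 256/13x_1x_3 - 45/4x_2x_3.
Reduce S modulo (g_1, g_2, g_3) in that order:
  leading term x_2^3x_3: subtract (-5/13x_2)·g_3 from 15/16x_2^3x_3 - 105/52x_1x_2x_3^2 - 40/13x_1x_3^3 + 15/2x_2x_3^3 - 64/39x_1x_2x_3 + 112/13x_1x_3^2 - 112/39x_1x_2 + 256/13x_1x_3 - 45/4x_2x_3 → -105/52x_1x_2x_3^2 + 315/104x_2^2x_3^2 - 40/13x_1x_3^3 + 60/13x_2x_3^3 - 64/39x_1x_2x_3 - 20/13x_2^2x_3 + 112/13x_1x_3^2 + 105/13x_2x_3^2 - 112/39x_1x_2 - 35/13x_2^2 + 256/13x_1x_3 + 375/52x_2x_3
  leading term x_1x_2x_3^2: subtract (-105/104x_2x_3)·g_1 from -105/52x_1x_2x_3^2 + 315/104x_2^2x_3^2 - 40/13x_1x_3^3 + 60/13x_2x_3^3 - 64/39x_1x_2x_3 - 20/13x_2^2x_3 + 112/13x_1x_3^2 + 105/13x_2x_3^2 - 112/39x_1x_2 - 35/13x_2^2 + 256/13x_1x_3 + 375/52x_2x_3 → -40/13x_1x_3^3 + 60/13x_2x_3^3 - 64/39x_1x_2x_3 - 20/13x_2^2x_3 + 112/13x_1x_3^2 - 112/39x_1x_2 - 35/13x_2^2 + 256/13x_1x_3 - 90/13x_2x_3
  leading term x_1x_3^3: subtract (-20/13x_3^2)·g_1 from -40/13x_1x_3^3 + 60/13x_2x_3^3 - 64/39x_1x_2x_3 - 20/13x_2^2x_3 + 112/13x_1x_3^2 - 112/39x_1x_2 - 35/13x_2^2 + 256/13x_1x_3 - 90/13x_2x_3 → -64/39x_1x_2x_3 - 20/13x_2^2x_3 + 112/13x_1x_3^2 - 160/13x_3^3 - 112/39x_1x_2 - 35/13x_2^2 + 256/13x_1x_3 - 90/13x_2x_3 - 280/13x_3^2
  leading term x_1x_2x_3: subtract (-32/39x_2)·g_1 from -64/39x_1x_2x_3 - 20/13x_2^2x_3 + 112/13x_1x_3^2 - 160/13x_3^3 - 112/39x_1x_2 - 35/13x_2^2 + 256/13x_1x_3 - 90/13x_2x_3 - 280/13x_3^2 → -4x_2^2x_3 + 112/13x_1x_3^2 - 160/13x_3^3 - 112/39x_1x_2 - 35/13x_2^2 + 256/13x_1x_3 - 526/39x_2x_3 - 280/13x_3^2 - 448/39x_2
  leading term x_2^2x_3: subtract (64/39)·g_3 from -4x_2^2x_3 + 112/13x_1x_3^2 - 160/13x_3^3 - 112/39x_1x_2 - 35/13x_2^2 + 256/13x_1x_3 - 526/39x_2x_3 - 280/13x_3^2 - 448/39x_2 → 112/13x_1x_3^2 - 168/13x_2x_3^2 - 112/39x_1x_2 - 35/13x_2^2 + 256/13x_1x_3 - 90/13x_2x_3 - 56x_3^2 - 1024/13x_3
  leading term x_1x_3^2: subtract (56/13x_3)·g_1 from 112/13x_1x_3^2 - 168/13x_2x_3^2 - 112/39x_1x_2 - 35/13x_2^2 + 256/13x_1x_3 - 90/13x_2x_3 - 56x_3^2 - 1024/13x_3 → -112/39x_1x_2 - 35/13x_2^2 + 256/13x_1x_3 - 90/13x_2x_3 - 280/13x_3^2 - 240/13x_3
  leading term x_1x_2: subtract (-28/13)·g_2 from -112/39x_1x_2 - 35/13x_2^2 + 256/13x_1x_3 - 90/13x_2x_3 - 280/13x_3^2 - 240/13x_3 → 60/13x_1x_3 - 90/13x_2x_3 - 240/13x_3 - 420/13
  leading term x_1x_3: subtract (30/13)·g_1 from 60/13x_1x_3 - 90/13x_2x_3 - 240/13x_3 - 420/13 → 0
The remainder is 0, so this S-polynomial contributes no new basis element.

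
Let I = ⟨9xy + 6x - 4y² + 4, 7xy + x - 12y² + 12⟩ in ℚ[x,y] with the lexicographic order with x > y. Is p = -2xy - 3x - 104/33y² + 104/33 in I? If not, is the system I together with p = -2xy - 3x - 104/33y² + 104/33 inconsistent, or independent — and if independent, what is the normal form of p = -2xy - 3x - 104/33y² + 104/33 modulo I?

First compute the reduced Gröbner basis of I by Buchberger's algorithm.
f_1 = 9xy + 6x - 4y² + 4, LT = xy.
f_2 = 7xy + x - 12y² + 12, LT = xy.

S(f_1,f_2): lcm = xy. S = 11/21x + 80/63y² - 80/63.
  leading term x: no divisor's leading term divides it; move 11/21x to the remainder.
  leading term y²: no divisor's leading term divides it; move 80/63y² to the remainder.
  leading term 1: no divisor's leading term divides it; move -80/63 to the remainder.
  remainder 11/21x + 80/63y² - 80/63 ≠ 0; add h_3 = 11/21x + 80/63y² - 80/63 to the basis.

S(f_1,h_3): lcm = xy. S = ⅔x - 80/33y³ - 4/9y² + 80/33y + 4/9.
  leading term x: subtract (14/11)·h_3 from ⅔x - 80/33y³ - 4/9y² + 80/33y + 4/9 → -80/33y³ - 68/33y² + 80/33y + 68/33
  leading term y³: no divisor's leading term divides it; move -80/33y³ to the remainder.
  leading term y²: no divisor's leading term divides it; move -68/33y² to the remainder.
  leading term y: no divisor's leading term divides it; move 80/33y to the remainder.
  leading term 1: no divisor's leading term divides it; move 68/33 to the remainder.
  remainder -80/33y³ - 68/33y² + 80/33y + 68/33 ≠ 0; add h_4 = -80/33y³ - 68/33y² + 80/33y + 68/33 to the basis.

The other S-polynomials (S(f_2,h_3), S(f_1,h_4), S(f_2,h_4), S(h_3,h_4)) all reduce to 0 modulo the current basis, so we have a Gröbner basis.
Inter-reduce: drop elements whose leading term is divisible by another's, tail-reduce, and make monic.
Reduced Gröbner basis: {x + 80/33y² - 80/33, y³ + 17/20y² - y - 17/20}.
Label its elements g_1 = x + 80/33y² - 80/33, g_2 = y³ + 17/20y² - y - 17/20.

Reduce p = -2xy - 3x - 104/33y² + 104/33 modulo G:
  leading term xy: subtract (-2y)·g_1 from -2xy - 3x - 104/33y² + 104/33 → -3x + 160/33y³ - 104/33y² - 160/33y + 104/33
  leading term x: subtract (-3)·g_1 from -3x + 160/33y³ - 104/33y² - 160/33y + 104/33 → 160/33y³ + 136/33y² - 160/33y - 136/33
  leading term y³: subtract (160/33)·g_2 from 160/33y³ + 136/33y² - 160/33y - 136/33 → 0
  normal form = 0.
Since the normal form is 0, p ∈ I.

Ideal membership is decidable via reduction modulo a Gröbner basis.

-2xy - 3x - 104/33y² + 104/33 lies in I (it reduces to 0).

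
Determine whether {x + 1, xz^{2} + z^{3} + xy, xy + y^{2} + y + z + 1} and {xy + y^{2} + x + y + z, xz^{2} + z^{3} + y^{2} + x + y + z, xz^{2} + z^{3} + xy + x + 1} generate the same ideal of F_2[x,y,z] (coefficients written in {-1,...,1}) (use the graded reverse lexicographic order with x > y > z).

For a fixed monomial order, each ideal has a unique reduced Gröbner basis; comparing bases decides equality.
Buchberger on the first generating set:
f_1 = x + 1, LT = x.
f_2 = xz^{2} + z^{3} + xy, LT = xz^{2}.
f_3 = xy + y^{2} + y + z + 1, LT = xy.

S(f_1,f_2): lcm = xz^{2}. S = z^{3} + xy + z^{2}.
  leading term z^{3}: no divisor's leading term divides it; move z^{3} to the remainder.
  leading term xy: subtract (y)·f_1 from xy + z^{2} → z^{2} + y
  leading term z^{2}: no divisor's leading term divides it; move z^{2} to the remainder.
  leading term y: no divisor's leading term divides it; move y to the remainder.
  remainder z^{3} + z^{2} + y ≠ 0; add g_4 = z^{3} + z^{2} + y to the basis.

S(f_1,f_3): lcm = xy. S = y^{2} + z + 1.
  leading term y^{2}: no divisor's leading term divides it; move y^{2} to the remainder.
  leading term z: no divisor's leading term divides it; move z to the remainder.
  leading term 1: no divisor's leading term divides it; move 1 to the remainder.
  remainder y^{2} + z + 1 ≠ 0; add g_5 = y^{2} + z + 1 to the basis.

The other S-polynomials (S(f_2,f_3), S(f_1,g_4), S(f_2,g_4), S(f_3,g_4), S(f_1,g_5), S(f_2,g_5), S(f_3,g_5), S(g_4,g_5)) all reduce to 0 modulo the current basis, so we have a Gröbner basis.
Inter-reduce: drop elements whose leading term is divisible by another's, tail-reduce, and make monic.
Reduced Gröbner basis: {z^{3} + z^{2} + y, y^{2} + z + 1, x + 1}.

Buchberger on the second generating set:
h_1 = xy + y^{2} + x + y + z, LT = xy.
h_2 = xz^{2} + z^{3} + y^{2} + x + y + z, LT = xz^{2}.
h_3 = xz^{2} + z^{3} + xy + x + 1, LT = xz^{2}.

S(h_1,h_2): lcm = xyz^{2}. S = y^{2}z^{2} + yz^{3} + y^{3} + xz^{2} + yz^{2} + z^{3} + xy + y^{2} + yz.
  leading term y^{2}z^{2}: no divisor's leading term divides it; move y^{2}z^{2} to the remainder.
  leading term yz^{3}: no divisor's leading term divides it; move yz^{3} to the remainder.
  leading term y^{3}: no divisor's leading term divides it; move y^{3} to the remainder.
  leading term xz^{2}: subtract (1)·h_2 from xz^{2} + yz^{2} + z^{3} + xy + y^{2} + yz → yz^{2} + xy + yz + x + y + z
  leading term yz^{2}: no divisor's leading term divides it; move yz^{2} to the remainder.
  leading term xy: subtract (1)·h_1 from xy + yz + x + y + z → y^{2} + yz
  leading term y^{2}: no divisor's leading term divides it; move y^{2} to the remainder.
  leading term yz: no divisor's leading term divides it; move yz to the remainder.
  remainder y^{2}z^{2} + yz^{3} + y^{3} + yz^{2} + y^{2} + yz ≠ 0; add k_4 = y^{2}z^{2} + yz^{3} + y^{3} + yz^{2} + y^{2} + yz to the basis.

S(h_1,h_3): lcm = xyz^{2}. S = y^{2}z^{2} + yz^{3} + xy^{2} + xz^{2} + yz^{2} + z^{3} + xy + y.
  leading term y^{2}z^{2}: subtract (1)·k_4 from y^{2}z^{2} + yz^{3} + xy^{2} + xz^{2} + yz^{2} + z^{3} + xy + y → xy^{2} + y^{3} + xz^{2} + z^{3} + xy + y^{2} + yz + y
  leading term xy^{2}: subtract (y)·h_1 from xy^{2} + y^{3} + xz^{2} + z^{3} + xy + y^{2} + yz + y → xz^{2} + z^{3} + y
  leading term xz^{2}: subtract (1)·h_2 from xz^{2} + z^{3} + y → y^{2} + x + z
  leading term y^{2}: no divisor's leading term divides it; move y^{2} to the remainder.
  leading term x: no divisor's leading term divides it; move x to the remainder.
  leading term z: no divisor's leading term divides it; move z to the remainder.
  remainder y^{2} + x + z ≠ 0; add k_5 = y^{2} + x + z to the basis.

S(h_2,h_3): lcm = xz^{2}. S = xy + y^{2} + y + z + 1.
  leading term xy: subtract (1)·h_1 from xy + y^{2} + y + z + 1 → x + 1
  leading term x: no divisor's leading term divides it; move x to the remainder.
  leading term 1: no divisor's leading term divides it; move 1 to the remainder.
  remainder x + 1 ≠ 0; add k_6 = x + 1 to the basis.

S(k_4,k_5): lcm = y^{2}z^{2}. S = yz^{3} + y^{3} + xz^{2} + yz^{2} + z^{3} + y^{2} + yz.
  leading term yz^{3}: no divisor's leading term divides it; move yz^{3} to the remainder.
  leading term y^{3}: subtract (y)·k_5 from y^{3} + xz^{2} + yz^{2} + z^{3} + y^{2} + yz → xz^{2} + yz^{2} + z^{3} + xy + y^{2}
  leading term xz^{2}: subtract (1)·h_2 from xz^{2} + yz^{2} + z^{3} + xy + y^{2} → yz^{2} + xy + x + y + z
  leading term yz^{2}: no divisor's leading term divides it; move yz^{2} to the remainder.
  leading term xy: subtract (1)·h_1 from xy + x + y + z → y^{2}
  leading term y^{2}: subtract (1)·k_5 from y^{2} → x + z
  leading term x: subtract (1)·k_6 from x + z → z + 1
  leading term z: no divisor's leading term divides it; move z to the remainder.
  leading term 1: no divisor's leading term divides it; move 1 to the remainder.
  remainder yz^{3} + yz^{2} + z + 1 ≠ 0; add k_7 = yz^{3} + yz^{2} + z + 1 to the basis.

S(h_2,k_6): lcm = xz^{2}. S = z^{3} + y^{2} + z^{2} + x + y + z.
  leading term z^{3}: no divisor's leading term divides it; move z^{3} to the remainder.
  leading term y^{2}: subtract (1)·k_5 from y^{2} + z^{2} + x + y + z → z^{2} + y
  leading term z^{2}: no divisor's leading term divides it; move z^{2} to the remainder.
  leading term y: no divisor's leading term divides it; move y to the remainder.
  remainder z^{3} + z^{2} + y ≠ 0; add k_8 = z^{3} + z^{2} + y to the basis.

The other S-polynomials (S(h_1,k_4), S(h_2,k_4), S(h_3,k_4), S(h_1,k_5), S(h_2,k_5), S(h_3,k_5), S(h_1,k_6), S(h_3,k_6), S(k_4,k_6), S(k_5,k_6), S(h_1,k_7), S(h_2,k_7), S(h_3,k_7), S(k_4,k_7), S(k_5,k_7), S(k_6,k_7), S(h_1,k_8), S(h_2,k_8), S(h_3,k_8), S(k_4,k_8), S(k_5,k_8), S(k_6,k_8), S(k_7,k_8)) all reduce to 0 modulo the current basis, so we have a Gröbner basis.
Inter-reduce: drop elements whose leading term is divisible by another's, tail-reduce, and make monic.
Reduced Gröbner basis: {z^{3} + z^{2} + y, y^{2} + z + 1, x + 1}.

These coincide, so the ideals are equal.

Yes, the ideals are equal.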